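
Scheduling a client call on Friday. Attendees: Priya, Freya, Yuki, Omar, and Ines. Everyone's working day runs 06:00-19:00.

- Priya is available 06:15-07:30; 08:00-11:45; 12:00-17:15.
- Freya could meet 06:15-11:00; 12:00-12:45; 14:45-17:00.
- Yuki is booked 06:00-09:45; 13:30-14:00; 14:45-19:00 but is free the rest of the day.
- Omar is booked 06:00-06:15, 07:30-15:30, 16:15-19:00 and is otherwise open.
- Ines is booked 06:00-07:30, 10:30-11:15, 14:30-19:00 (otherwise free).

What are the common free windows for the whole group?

Priya free: 06:15-07:30, 08:00-11:45, 12:00-17:15.
Freya free: 06:15-11:00, 12:00-12:45, 14:45-17:00.
Yuki free: 09:45-13:30, 14:00-14:45 (invert busy blocks within the working day).
Omar free: 06:15-07:30, 15:30-16:15 (invert busy blocks within the working day).
Ines free: 07:30-10:30, 11:15-14:30 (invert busy blocks within the working day).
Priya ∩ Freya: 06:15-07:30, 08:00-11:00, 12:00-12:45, 14:45-17:00.
Priya ∩ Freya ∩ Yuki: 09:45-11:00, 12:00-12:45.
Priya ∩ Freya ∩ Yuki ∩ Omar: ∅.
Priya ∩ Freya ∩ Yuki ∩ Omar ∩ Ines: ∅.
There is no time when everyone is free.

none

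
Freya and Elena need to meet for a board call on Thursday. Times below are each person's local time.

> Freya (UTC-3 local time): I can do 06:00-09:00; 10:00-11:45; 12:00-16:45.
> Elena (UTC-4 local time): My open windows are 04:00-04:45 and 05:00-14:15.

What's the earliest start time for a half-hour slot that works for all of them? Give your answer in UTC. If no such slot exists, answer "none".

Freya in UTC: 09:00-12:00, 13:00-14:45, 15:00-19:45 (add 3h to convert from UTC-3).
Elena in UTC: 08:00-08:45, 09:00-18:15 (add 4h to convert from UTC-4).
Freya ∩ Elena: 09:00-12:00, 13:00-14:45, 15:00-18:15.
The first common window of at least 30 minutes is 09:00-12:00, so the earliest start is 09:00.

09:00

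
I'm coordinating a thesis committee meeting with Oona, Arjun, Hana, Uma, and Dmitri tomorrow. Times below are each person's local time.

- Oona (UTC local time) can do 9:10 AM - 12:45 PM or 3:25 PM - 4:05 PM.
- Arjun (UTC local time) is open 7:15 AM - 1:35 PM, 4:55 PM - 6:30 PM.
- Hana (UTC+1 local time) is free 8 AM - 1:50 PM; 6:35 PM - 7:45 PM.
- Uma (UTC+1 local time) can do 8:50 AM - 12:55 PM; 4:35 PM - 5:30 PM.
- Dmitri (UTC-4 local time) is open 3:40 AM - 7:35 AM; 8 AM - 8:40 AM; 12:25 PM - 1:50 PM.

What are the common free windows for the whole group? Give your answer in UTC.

09:10-11:35

Oona in UTC: 09:10-12:45, 15:25-16:05.
Arjun in UTC: 07:15-13:35, 16:55-18:30.
Hana in UTC: 07:00-12:50, 17:35-18:45 (subtract 1h to convert from UTC+1).
Uma in UTC: 07:50-11:55, 15:35-16:30 (subtract 1h to convert from UTC+1).
Dmitri in UTC: 07:40-11:35, 12:00-12:40, 16:25-17:50 (add 4h to convert from UTC-4).
Oona ∩ Arjun: 09:10-12:45.
Oona ∩ Arjun ∩ Hana: 09:10-12:45.
Oona ∩ Arjun ∩ Hana ∩ Uma: 09:10-11:55.
Oona ∩ Arjun ∩ Hana ∩ Uma ∩ Dmitri: 09:10-11:35.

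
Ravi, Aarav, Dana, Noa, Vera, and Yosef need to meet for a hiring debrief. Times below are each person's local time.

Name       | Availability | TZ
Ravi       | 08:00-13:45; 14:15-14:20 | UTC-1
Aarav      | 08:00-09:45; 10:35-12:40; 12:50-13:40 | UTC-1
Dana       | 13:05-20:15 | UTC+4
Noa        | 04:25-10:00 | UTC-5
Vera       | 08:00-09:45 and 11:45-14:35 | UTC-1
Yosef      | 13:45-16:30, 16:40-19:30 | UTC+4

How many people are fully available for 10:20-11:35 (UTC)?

4

Ravi in UTC: 09:00-14:45, 15:15-15:20 (add 1h to convert from UTC-1).
Aarav in UTC: 09:00-10:45, 11:35-13:40, 13:50-14:40 (add 1h to convert from UTC-1).
Dana in UTC: 09:05-16:15 (subtract 4h to convert from UTC+4).
Noa in UTC: 09:25-15:00 (add 5h to convert from UTC-5).
Vera in UTC: 09:00-10:45, 12:45-15:35 (add 1h to convert from UTC-1).
Yosef in UTC: 09:45-12:30, 12:40-15:30 (subtract 4h to convert from UTC+4).
Ravi, Dana, Noa, and Yosef can make the full 10:20-11:35 slot — that's 4.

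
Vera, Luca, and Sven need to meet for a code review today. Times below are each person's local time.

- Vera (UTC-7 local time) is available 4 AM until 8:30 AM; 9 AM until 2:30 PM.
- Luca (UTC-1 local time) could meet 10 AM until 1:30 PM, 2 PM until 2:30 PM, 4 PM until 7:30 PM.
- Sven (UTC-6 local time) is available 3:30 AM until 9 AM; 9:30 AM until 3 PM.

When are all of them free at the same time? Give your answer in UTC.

11:00-14:30, 17:00-20:30

Vera in UTC: 11:00-15:30, 16:00-21:30 (add 7h to convert from UTC-7).
Luca in UTC: 11:00-14:30, 15:00-15:30, 17:00-20:30 (add 1h to convert from UTC-1).
Sven in UTC: 09:30-15:00, 15:30-21:00 (add 6h to convert from UTC-6).
Vera ∩ Luca: 11:00-14:30, 15:00-15:30, 17:00-20:30.
Vera ∩ Luca ∩ Sven: 11:00-14:30, 17:00-20:30.
So the common availability across everyone is 11:00-14:30, 17:00-20:30.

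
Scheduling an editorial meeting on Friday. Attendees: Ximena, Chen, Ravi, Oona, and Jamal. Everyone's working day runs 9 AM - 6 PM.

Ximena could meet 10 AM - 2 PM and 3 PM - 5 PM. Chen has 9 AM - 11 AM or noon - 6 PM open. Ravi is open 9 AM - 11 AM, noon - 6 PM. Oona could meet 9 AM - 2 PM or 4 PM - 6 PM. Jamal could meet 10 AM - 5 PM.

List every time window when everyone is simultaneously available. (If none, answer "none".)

Ximena ∩ Chen: 10:00-11:00, 12:00-14:00, 15:00-17:00.
Ximena ∩ Chen ∩ Ravi: 10:00-11:00, 12:00-14:00, 15:00-17:00.
Ximena ∩ Chen ∩ Ravi ∩ Oona: 10:00-11:00, 12:00-14:00, 16:00-17:00.
Ximena ∩ Chen ∩ Ravi ∩ Oona ∩ Jamal: 10:00-11:00, 12:00-14:00, 16:00-17:00.
So the common availability across everyone is 10:00-11:00, 12:00-14:00, 16:00-17:00.

10:00-11:00, 12:00-14:00, 16:00-17:00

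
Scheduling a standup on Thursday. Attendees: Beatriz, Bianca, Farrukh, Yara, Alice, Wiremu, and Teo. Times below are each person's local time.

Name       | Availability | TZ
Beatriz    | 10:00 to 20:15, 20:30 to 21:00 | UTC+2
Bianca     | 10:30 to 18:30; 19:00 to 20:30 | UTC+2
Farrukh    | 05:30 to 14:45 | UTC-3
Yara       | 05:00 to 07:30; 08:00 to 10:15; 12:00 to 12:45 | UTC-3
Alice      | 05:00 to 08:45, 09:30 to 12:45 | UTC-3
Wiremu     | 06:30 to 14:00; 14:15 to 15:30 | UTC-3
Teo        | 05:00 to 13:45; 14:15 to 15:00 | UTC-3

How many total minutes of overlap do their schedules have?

195

Beatriz in UTC: 08:00-18:15, 18:30-19:00 (subtract 2h to convert from UTC+2).
Bianca in UTC: 08:30-16:30, 17:00-18:30 (subtract 2h to convert from UTC+2).
Farrukh in UTC: 08:30-17:45 (add 3h to convert from UTC-3).
Yara in UTC: 08:00-10:30, 11:00-13:15, 15:00-15:45 (add 3h to convert from UTC-3).
Alice in UTC: 08:00-11:45, 12:30-15:45 (add 3h to convert from UTC-3).
Wiremu in UTC: 09:30-17:00, 17:15-18:30 (add 3h to convert from UTC-3).
Teo in UTC: 08:00-16:45, 17:15-18:00 (add 3h to convert from UTC-3).
Beatriz ∩ Bianca: 08:30-16:30, 17:00-18:15.
Beatriz ∩ Bianca ∩ Farrukh: 08:30-16:30, 17:00-17:45.
Beatriz ∩ Bianca ∩ Farrukh ∩ Yara: 08:30-10:30, 11:00-13:15, 15:00-15:45.
Beatriz ∩ Bianca ∩ Farrukh ∩ Yara ∩ Alice: 08:30-10:30, 11:00-11:45, 12:30-13:15, 15:00-15:45.
Beatriz ∩ Bianca ∩ Farrukh ∩ Yara ∩ Alice ∩ Wiremu: 09:30-10:30, 11:00-11:45, 12:30-13:15, 15:00-15:45.
Beatriz ∩ Bianca ∩ Farrukh ∩ Yara ∩ Alice ∩ Wiremu ∩ Teo: 09:30-10:30, 11:00-11:45, 12:30-13:15, 15:00-15:45.
So the common availability across everyone is 09:30-10:30, 11:00-11:45, 12:30-13:15, 15:00-15:45.
Summing the common windows: 60 + 45 + 45 + 45 = 195 minutes.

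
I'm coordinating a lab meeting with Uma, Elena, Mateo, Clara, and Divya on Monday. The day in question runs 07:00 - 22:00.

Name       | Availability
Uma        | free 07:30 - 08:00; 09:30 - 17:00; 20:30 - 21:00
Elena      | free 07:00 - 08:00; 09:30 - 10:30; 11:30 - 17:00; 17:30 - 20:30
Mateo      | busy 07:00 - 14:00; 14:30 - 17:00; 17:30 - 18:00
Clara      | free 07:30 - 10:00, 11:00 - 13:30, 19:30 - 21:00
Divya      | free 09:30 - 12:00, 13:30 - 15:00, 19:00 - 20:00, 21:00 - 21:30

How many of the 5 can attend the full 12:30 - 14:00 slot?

2

Uma free: 07:30-08:00, 09:30-17:00, 20:30-21:00.
Elena free: 07:00-08:00, 09:30-10:30, 11:30-17:00, 17:30-20:30.
Mateo free: 14:00-14:30, 17:00-17:30, 18:00-22:00 (invert busy blocks within the working day).
Clara free: 07:30-10:00, 11:00-13:30, 19:30-21:00.
Divya free: 09:30-12:00, 13:30-15:00, 19:00-20:00, 21:00-21:30.
Uma and Elena can make the full 12:30-14:00 slot — that's 2.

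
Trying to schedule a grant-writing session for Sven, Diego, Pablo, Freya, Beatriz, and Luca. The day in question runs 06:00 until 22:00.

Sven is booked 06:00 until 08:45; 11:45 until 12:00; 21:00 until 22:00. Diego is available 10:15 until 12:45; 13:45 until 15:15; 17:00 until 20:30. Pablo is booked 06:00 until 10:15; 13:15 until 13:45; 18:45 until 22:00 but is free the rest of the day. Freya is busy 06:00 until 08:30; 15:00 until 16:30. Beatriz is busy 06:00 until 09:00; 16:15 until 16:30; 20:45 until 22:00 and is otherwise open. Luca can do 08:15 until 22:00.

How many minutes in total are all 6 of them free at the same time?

315

Sven free: 08:45-11:45, 12:00-21:00 (invert busy blocks within the working day).
Diego free: 10:15-12:45, 13:45-15:15, 17:00-20:30.
Pablo free: 10:15-13:15, 13:45-18:45 (invert busy blocks within the working day).
Freya free: 08:30-15:00, 16:30-22:00 (invert busy blocks within the working day).
Beatriz free: 09:00-16:15, 16:30-20:45 (invert busy blocks within the working day).
Luca free: 08:15-22:00.
Sven ∩ Diego: 10:15-11:45, 12:00-12:45, 13:45-15:15, 17:00-20:30.
Sven ∩ Diego ∩ Pablo: 10:15-11:45, 12:00-12:45, 13:45-15:15, 17:00-18:45.
Sven ∩ Diego ∩ Pablo ∩ Freya: 10:15-11:45, 12:00-12:45, 13:45-15:00, 17:00-18:45.
Sven ∩ Diego ∩ Pablo ∩ Freya ∩ Beatriz: 10:15-11:45, 12:00-12:45, 13:45-15:00, 17:00-18:45.
Sven ∩ Diego ∩ Pablo ∩ Freya ∩ Beatriz ∩ Luca: 10:15-11:45, 12:00-12:45, 13:45-15:00, 17:00-18:45.
Summing the common windows: 90 + 45 + 75 + 105 = 315 minutes.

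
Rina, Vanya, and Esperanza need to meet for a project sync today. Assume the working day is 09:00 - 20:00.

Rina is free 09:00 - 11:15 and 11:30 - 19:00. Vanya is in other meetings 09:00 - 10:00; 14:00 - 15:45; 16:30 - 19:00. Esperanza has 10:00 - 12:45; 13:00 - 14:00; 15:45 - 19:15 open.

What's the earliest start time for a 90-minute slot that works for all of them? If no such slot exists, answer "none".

none

Rina free: 09:00-11:15, 11:30-19:00.
Vanya free: 10:00-14:00, 15:45-16:30, 19:00-20:00 (invert busy blocks within the working day).
Esperanza free: 10:00-12:45, 13:00-14:00, 15:45-19:15.
Rina ∩ Vanya: 10:00-11:15, 11:30-14:00, 15:45-16:30.
Rina ∩ Vanya ∩ Esperanza: 10:00-11:15, 11:30-12:45, 13:00-14:00, 15:45-16:30.
No common window is at least 90 minutes long.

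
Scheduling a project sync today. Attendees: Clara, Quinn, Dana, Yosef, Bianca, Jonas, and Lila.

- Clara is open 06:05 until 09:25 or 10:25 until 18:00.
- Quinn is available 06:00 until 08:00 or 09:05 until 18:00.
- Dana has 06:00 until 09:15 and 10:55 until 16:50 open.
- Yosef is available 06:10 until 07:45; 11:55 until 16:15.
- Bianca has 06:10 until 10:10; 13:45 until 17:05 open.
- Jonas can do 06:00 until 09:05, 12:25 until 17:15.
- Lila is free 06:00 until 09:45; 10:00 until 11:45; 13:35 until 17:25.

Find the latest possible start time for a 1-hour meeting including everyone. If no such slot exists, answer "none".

15:15

Clara ∩ Quinn: 06:05-08:00, 09:05-09:25, 10:25-18:00.
Clara ∩ Quinn ∩ Dana: 06:05-08:00, 09:05-09:15, 10:55-16:50.
Clara ∩ Quinn ∩ Dana ∩ Yosef: 06:10-07:45, 11:55-16:15.
Clara ∩ Quinn ∩ Dana ∩ Yosef ∩ Bianca: 06:10-07:45, 13:45-16:15.
Clara ∩ Quinn ∩ Dana ∩ Yosef ∩ Bianca ∩ Jonas: 06:10-07:45, 13:45-16:15.
Clara ∩ Quinn ∩ Dana ∩ Yosef ∩ Bianca ∩ Jonas ∩ Lila: 06:10-07:45, 13:45-16:15.
So the common availability across everyone is 06:10-07:45, 13:45-16:15.
The last common window of at least 60 minutes is 13:45-16:15; a 60-minute meeting can start as late as 15:15 and still end by 16:15.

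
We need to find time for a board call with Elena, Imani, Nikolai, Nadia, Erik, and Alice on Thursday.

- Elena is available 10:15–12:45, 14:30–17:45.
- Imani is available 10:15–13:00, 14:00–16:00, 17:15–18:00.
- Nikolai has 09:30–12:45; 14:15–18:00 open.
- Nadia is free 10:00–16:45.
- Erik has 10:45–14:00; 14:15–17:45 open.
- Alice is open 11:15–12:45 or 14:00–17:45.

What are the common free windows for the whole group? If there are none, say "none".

Elena ∩ Imani: 10:15-12:45, 14:30-16:00, 17:15-17:45.
Elena ∩ Imani ∩ Nikolai: 10:15-12:45, 14:30-16:00, 17:15-17:45.
Elena ∩ Imani ∩ Nikolai ∩ Nadia: 10:15-12:45, 14:30-16:00.
Elena ∩ Imani ∩ Nikolai ∩ Nadia ∩ Erik: 10:45-12:45, 14:30-16:00.
Elena ∩ Imani ∩ Nikolai ∩ Nadia ∩ Erik ∩ Alice: 11:15-12:45, 14:30-16:00.

11:15-12:45, 14:30-16:00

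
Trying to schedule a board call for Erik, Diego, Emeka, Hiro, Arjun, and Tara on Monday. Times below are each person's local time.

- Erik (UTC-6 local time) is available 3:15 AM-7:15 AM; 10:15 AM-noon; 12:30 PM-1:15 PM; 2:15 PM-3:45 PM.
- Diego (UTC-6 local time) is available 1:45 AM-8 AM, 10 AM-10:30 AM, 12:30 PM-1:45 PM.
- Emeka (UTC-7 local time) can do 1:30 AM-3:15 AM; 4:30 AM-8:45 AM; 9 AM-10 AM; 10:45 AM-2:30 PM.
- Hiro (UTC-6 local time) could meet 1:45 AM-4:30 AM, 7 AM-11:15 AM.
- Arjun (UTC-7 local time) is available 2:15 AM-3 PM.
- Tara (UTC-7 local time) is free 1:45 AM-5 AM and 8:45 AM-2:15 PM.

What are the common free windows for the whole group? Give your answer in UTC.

Erik in UTC: 09:15-13:15, 16:15-18:00, 18:30-19:15, 20:15-21:45 (add 6h to convert from UTC-6).
Diego in UTC: 07:45-14:00, 16:00-16:30, 18:30-19:45 (add 6h to convert from UTC-6).
Emeka in UTC: 08:30-10:15, 11:30-15:45, 16:00-17:00, 17:45-21:30 (add 7h to convert from UTC-7).
Hiro in UTC: 07:45-10:30, 13:00-17:15 (add 6h to convert from UTC-6).
Arjun in UTC: 09:15-22:00 (add 7h to convert from UTC-7).
Tara in UTC: 08:45-12:00, 15:45-21:15 (add 7h to convert from UTC-7).
Erik ∩ Diego: 09:15-13:15, 16:15-16:30, 18:30-19:15.
Erik ∩ Diego ∩ Emeka: 09:15-10:15, 11:30-13:15, 16:15-16:30, 18:30-19:15.
Erik ∩ Diego ∩ Emeka ∩ Hiro: 09:15-10:15, 13:00-13:15, 16:15-16:30.
Erik ∩ Diego ∩ Emeka ∩ Hiro ∩ Arjun: 09:15-10:15, 13:00-13:15, 16:15-16:30.
Erik ∩ Diego ∩ Emeka ∩ Hiro ∩ Arjun ∩ Tara: 09:15-10:15, 16:15-16:30.

09:15-10:15, 16:15-16:30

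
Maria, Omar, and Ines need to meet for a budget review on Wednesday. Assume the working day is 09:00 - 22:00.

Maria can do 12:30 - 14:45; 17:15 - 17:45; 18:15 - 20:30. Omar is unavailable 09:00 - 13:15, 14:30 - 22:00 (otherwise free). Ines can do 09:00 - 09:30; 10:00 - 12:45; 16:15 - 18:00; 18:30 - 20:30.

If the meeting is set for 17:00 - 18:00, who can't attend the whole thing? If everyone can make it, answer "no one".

Maria free: 12:30-14:45, 17:15-17:45, 18:15-20:30.
Omar free: 13:15-14:30 (invert busy blocks within the working day).
Ines free: 09:00-09:30, 10:00-12:45, 16:15-18:00, 18:30-20:30.
Maria: not fully free for 17:00-18:00. Omar: not fully free for 17:00-18:00. Ines: free for 17:00-18:00.

Maria, Omar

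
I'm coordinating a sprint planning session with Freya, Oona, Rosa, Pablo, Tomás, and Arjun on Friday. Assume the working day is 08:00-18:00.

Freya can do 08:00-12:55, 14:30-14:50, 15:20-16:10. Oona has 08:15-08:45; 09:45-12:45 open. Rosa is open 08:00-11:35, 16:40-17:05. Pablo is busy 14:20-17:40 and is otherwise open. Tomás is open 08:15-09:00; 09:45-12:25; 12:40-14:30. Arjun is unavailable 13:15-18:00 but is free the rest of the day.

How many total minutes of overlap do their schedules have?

140

Freya free: 08:00-12:55, 14:30-14:50, 15:20-16:10.
Oona free: 08:15-08:45, 09:45-12:45.
Rosa free: 08:00-11:35, 16:40-17:05.
Pablo free: 08:00-14:20, 17:40-18:00 (invert busy blocks within the working day).
Tomás free: 08:15-09:00, 09:45-12:25, 12:40-14:30.
Arjun free: 08:00-13:15 (invert busy blocks within the working day).
Freya ∩ Oona: 08:15-08:45, 09:45-12:45.
Freya ∩ Oona ∩ Rosa: 08:15-08:45, 09:45-11:35.
Freya ∩ Oona ∩ Rosa ∩ Pablo: 08:15-08:45, 09:45-11:35.
Freya ∩ Oona ∩ Rosa ∩ Pablo ∩ Tomás: 08:15-08:45, 09:45-11:35.
Freya ∩ Oona ∩ Rosa ∩ Pablo ∩ Tomás ∩ Arjun: 08:15-08:45, 09:45-11:35.
Summing the common windows: 30 + 110 = 140 minutes.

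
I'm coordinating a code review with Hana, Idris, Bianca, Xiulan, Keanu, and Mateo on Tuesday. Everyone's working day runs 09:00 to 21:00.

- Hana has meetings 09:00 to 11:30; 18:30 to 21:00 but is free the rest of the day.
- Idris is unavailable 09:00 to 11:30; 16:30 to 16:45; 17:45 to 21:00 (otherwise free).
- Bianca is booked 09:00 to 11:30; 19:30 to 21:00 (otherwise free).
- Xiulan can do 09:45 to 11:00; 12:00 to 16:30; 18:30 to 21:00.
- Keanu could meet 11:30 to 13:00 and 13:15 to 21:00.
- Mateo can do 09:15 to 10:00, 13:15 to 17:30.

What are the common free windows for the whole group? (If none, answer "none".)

Hana free: 11:30-18:30 (invert busy blocks within the working day).
Idris free: 11:30-16:30, 16:45-17:45 (invert busy blocks within the working day).
Bianca free: 11:30-19:30 (invert busy blocks within the working day).
Xiulan free: 09:45-11:00, 12:00-16:30, 18:30-21:00.
Keanu free: 11:30-13:00, 13:15-21:00.
Mateo free: 09:15-10:00, 13:15-17:30.
Hana ∩ Idris: 11:30-16:30, 16:45-17:45.
Hana ∩ Idris ∩ Bianca: 11:30-16:30, 16:45-17:45.
Hana ∩ Idris ∩ Bianca ∩ Xiulan: 12:00-16:30.
Hana ∩ Idris ∩ Bianca ∩ Xiulan ∩ Keanu: 12:00-13:00, 13:15-16:30.
Hana ∩ Idris ∩ Bianca ∩ Xiulan ∩ Keanu ∩ Mateo: 13:15-16:30.
Those are the intersection windows.

13:15-16:30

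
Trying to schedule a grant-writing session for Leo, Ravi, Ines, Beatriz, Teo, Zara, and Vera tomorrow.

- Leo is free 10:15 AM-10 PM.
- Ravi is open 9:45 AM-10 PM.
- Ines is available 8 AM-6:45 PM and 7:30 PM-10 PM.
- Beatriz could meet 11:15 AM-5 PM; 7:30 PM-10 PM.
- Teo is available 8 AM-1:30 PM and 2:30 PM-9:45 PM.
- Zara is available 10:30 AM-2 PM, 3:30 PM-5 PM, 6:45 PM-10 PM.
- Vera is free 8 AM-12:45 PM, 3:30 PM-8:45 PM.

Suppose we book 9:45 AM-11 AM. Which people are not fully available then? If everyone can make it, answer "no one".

Beatriz, Leo, Zara

Leo: not fully free for 09:45-11:00. Ravi: free for 09:45-11:00. Ines: free for 09:45-11:00. Beatriz: not fully free for 09:45-11:00. Teo: free for 09:45-11:00. Zara: not fully free for 09:45-11:00. Vera: free for 09:45-11:00.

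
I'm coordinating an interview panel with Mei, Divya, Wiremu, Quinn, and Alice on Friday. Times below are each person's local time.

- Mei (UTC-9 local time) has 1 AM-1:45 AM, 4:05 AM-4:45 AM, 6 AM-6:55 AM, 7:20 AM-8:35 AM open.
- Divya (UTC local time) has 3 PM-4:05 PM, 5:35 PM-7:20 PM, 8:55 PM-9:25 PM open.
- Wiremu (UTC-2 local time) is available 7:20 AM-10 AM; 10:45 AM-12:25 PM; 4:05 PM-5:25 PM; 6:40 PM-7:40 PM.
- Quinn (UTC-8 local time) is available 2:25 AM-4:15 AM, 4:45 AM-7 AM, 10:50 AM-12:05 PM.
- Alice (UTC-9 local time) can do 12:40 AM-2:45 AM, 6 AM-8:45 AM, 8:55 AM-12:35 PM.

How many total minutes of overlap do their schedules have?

Mei in UTC: 10:00-10:45, 13:05-13:45, 15:00-15:55, 16:20-17:35 (add 9h to convert from UTC-9).
Divya in UTC: 15:00-16:05, 17:35-19:20, 20:55-21:25.
Wiremu in UTC: 09:20-12:00, 12:45-14:25, 18:05-19:25, 20:40-21:40 (add 2h to convert from UTC-2).
Quinn in UTC: 10:25-12:15, 12:45-15:00, 18:50-20:05 (add 8h to convert from UTC-8).
Alice in UTC: 09:40-11:45, 15:00-17:45, 17:55-21:35 (add 9h to convert from UTC-9).
Mei ∩ Divya: 15:00-15:55.
Mei ∩ Divya ∩ Wiremu: ∅.
Mei ∩ Divya ∩ Wiremu ∩ Quinn: ∅.
Mei ∩ Divya ∩ Wiremu ∩ Quinn ∩ Alice: ∅.
There is no time when everyone is free.
There is no common window, so the total is 0 minutes.

0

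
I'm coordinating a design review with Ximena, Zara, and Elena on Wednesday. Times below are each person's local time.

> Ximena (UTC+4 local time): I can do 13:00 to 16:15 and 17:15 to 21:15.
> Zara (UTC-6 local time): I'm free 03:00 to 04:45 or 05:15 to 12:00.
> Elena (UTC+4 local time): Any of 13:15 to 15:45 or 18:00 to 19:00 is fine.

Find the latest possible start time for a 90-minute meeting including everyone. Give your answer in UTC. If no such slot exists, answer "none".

Ximena in UTC: 09:00-12:15, 13:15-17:15 (subtract 4h to convert from UTC+4).
Zara in UTC: 09:00-10:45, 11:15-18:00 (add 6h to convert from UTC-6).
Elena in UTC: 09:15-11:45, 14:00-15:00 (subtract 4h to convert from UTC+4).
Ximena ∩ Zara: 09:00-10:45, 11:15-12:15, 13:15-17:15.
Ximena ∩ Zara ∩ Elena: 09:15-10:45, 11:15-11:45, 14:00-15:00.
The last common window of at least 90 minutes is 09:15-10:45; a 90-minute meeting can start as late as 09:15 and still end by 10:45.

09:15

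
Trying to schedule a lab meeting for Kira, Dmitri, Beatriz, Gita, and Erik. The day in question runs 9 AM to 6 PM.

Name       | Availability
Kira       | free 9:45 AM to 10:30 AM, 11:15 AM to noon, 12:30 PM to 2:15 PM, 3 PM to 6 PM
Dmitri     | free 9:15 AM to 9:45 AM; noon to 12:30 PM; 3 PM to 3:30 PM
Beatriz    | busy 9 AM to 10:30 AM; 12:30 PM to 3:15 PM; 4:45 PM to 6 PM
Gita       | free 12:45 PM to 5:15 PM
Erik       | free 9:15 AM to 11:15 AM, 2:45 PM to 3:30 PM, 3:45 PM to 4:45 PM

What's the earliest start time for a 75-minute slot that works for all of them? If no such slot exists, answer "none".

Kira free: 09:45-10:30, 11:15-12:00, 12:30-14:15, 15:00-18:00.
Dmitri free: 09:15-09:45, 12:00-12:30, 15:00-15:30.
Beatriz free: 10:30-12:30, 15:15-16:45 (invert busy blocks within the working day).
Gita free: 12:45-17:15.
Erik free: 09:15-11:15, 14:45-15:30, 15:45-16:45.
Kira ∩ Dmitri: 15:00-15:30.
Kira ∩ Dmitri ∩ Beatriz: 15:15-15:30.
Kira ∩ Dmitri ∩ Beatriz ∩ Gita: 15:15-15:30.
Kira ∩ Dmitri ∩ Beatriz ∩ Gita ∩ Erik: 15:15-15:30.
No common window is at least 75 minutes long.

none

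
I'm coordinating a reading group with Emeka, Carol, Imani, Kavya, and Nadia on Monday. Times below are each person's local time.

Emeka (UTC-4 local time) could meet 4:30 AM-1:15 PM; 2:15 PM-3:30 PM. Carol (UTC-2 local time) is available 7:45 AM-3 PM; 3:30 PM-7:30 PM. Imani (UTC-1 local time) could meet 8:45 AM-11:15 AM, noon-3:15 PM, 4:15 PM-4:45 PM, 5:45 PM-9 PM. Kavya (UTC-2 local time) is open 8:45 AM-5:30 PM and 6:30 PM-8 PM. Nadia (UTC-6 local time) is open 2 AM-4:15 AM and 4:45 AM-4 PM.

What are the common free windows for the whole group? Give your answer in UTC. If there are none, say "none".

Emeka in UTC: 08:30-17:15, 18:15-19:30 (add 4h to convert from UTC-4).
Carol in UTC: 09:45-17:00, 17:30-21:30 (add 2h to convert from UTC-2).
Imani in UTC: 09:45-12:15, 13:00-16:15, 17:15-17:45, 18:45-22:00 (add 1h to convert from UTC-1).
Kavya in UTC: 10:45-19:30, 20:30-22:00 (add 2h to convert from UTC-2).
Nadia in UTC: 08:00-10:15, 10:45-22:00 (add 6h to convert from UTC-6).
Emeka ∩ Carol: 09:45-17:00, 18:15-19:30.
Emeka ∩ Carol ∩ Imani: 09:45-12:15, 13:00-16:15, 18:45-19:30.
Emeka ∩ Carol ∩ Imani ∩ Kavya: 10:45-12:15, 13:00-16:15, 18:45-19:30.
Emeka ∩ Carol ∩ Imani ∩ Kavya ∩ Nadia: 10:45-12:15, 13:00-16:15, 18:45-19:30.
So the common availability across everyone is 10:45-12:15, 13:00-16:15, 18:45-19:30.

10:45-12:15, 13:00-16:15, 18:45-19:30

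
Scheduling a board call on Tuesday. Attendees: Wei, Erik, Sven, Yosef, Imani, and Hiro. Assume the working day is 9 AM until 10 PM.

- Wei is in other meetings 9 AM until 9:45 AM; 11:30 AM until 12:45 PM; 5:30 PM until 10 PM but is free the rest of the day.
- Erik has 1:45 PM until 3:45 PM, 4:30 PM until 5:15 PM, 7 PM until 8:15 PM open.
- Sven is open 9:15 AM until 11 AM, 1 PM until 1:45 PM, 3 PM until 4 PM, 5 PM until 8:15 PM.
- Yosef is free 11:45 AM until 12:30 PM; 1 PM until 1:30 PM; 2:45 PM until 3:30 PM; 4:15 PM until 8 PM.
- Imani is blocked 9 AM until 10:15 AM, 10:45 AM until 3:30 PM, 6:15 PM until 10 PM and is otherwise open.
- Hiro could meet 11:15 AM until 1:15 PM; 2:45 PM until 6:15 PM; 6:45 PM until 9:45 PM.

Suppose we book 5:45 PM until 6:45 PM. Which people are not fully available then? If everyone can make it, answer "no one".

Erik, Hiro, Imani, Wei

Wei free: 09:45-11:30, 12:45-17:30 (invert busy blocks within the working day).
Erik free: 13:45-15:45, 16:30-17:15, 19:00-20:15.
Sven free: 09:15-11:00, 13:00-13:45, 15:00-16:00, 17:00-20:15.
Yosef free: 11:45-12:30, 13:00-13:30, 14:45-15:30, 16:15-20:00.
Imani free: 10:15-10:45, 15:30-18:15 (invert busy blocks within the working day).
Hiro free: 11:15-13:15, 14:45-18:15, 18:45-21:45.
Wei: not fully free for 17:45-18:45. Erik: not fully free for 17:45-18:45. Sven: free for 17:45-18:45. Yosef: free for 17:45-18:45. Imani: not fully free for 17:45-18:45. Hiro: not fully free for 17:45-18:45.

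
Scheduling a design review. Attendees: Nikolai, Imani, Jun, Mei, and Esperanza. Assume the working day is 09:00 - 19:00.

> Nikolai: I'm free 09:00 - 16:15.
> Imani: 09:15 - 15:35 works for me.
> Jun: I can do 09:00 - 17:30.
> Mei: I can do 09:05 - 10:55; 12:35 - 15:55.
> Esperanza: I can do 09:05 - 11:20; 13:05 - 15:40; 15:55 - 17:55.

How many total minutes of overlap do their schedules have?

250

Nikolai ∩ Imani: 09:15-15:35.
Nikolai ∩ Imani ∩ Jun: 09:15-15:35.
Nikolai ∩ Imani ∩ Jun ∩ Mei: 09:15-10:55, 12:35-15:35.
Nikolai ∩ Imani ∩ Jun ∩ Mei ∩ Esperanza: 09:15-10:55, 13:05-15:35.
So the common availability across everyone is 09:15-10:55, 13:05-15:35.
Summing the common windows: 100 + 150 = 250 minutes.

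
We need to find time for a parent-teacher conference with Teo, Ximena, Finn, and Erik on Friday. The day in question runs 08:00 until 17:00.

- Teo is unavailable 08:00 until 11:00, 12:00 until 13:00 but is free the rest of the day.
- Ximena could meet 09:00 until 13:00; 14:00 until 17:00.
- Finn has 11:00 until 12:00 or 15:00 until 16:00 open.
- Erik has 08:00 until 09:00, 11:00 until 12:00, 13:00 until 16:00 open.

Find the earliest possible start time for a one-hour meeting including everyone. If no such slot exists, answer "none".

Teo free: 11:00-12:00, 13:00-17:00 (invert busy blocks within the working day).
Ximena free: 09:00-13:00, 14:00-17:00.
Finn free: 11:00-12:00, 15:00-16:00.
Erik free: 08:00-09:00, 11:00-12:00, 13:00-16:00.
Teo ∩ Ximena: 11:00-12:00, 14:00-17:00.
Teo ∩ Ximena ∩ Finn: 11:00-12:00, 15:00-16:00.
Teo ∩ Ximena ∩ Finn ∩ Erik: 11:00-12:00, 15:00-16:00.
So the common availability across everyone is 11:00-12:00, 15:00-16:00.
The first common window of at least 60 minutes is 11:00-12:00, so the earliest start is 11:00.

11:00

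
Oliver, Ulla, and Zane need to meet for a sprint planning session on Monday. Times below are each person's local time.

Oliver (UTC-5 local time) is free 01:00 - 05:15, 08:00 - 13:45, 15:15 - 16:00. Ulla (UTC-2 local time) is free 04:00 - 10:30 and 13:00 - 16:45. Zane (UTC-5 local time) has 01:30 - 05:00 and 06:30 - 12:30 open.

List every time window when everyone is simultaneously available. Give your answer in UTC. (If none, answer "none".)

Oliver in UTC: 06:00-10:15, 13:00-18:45, 20:15-21:00 (add 5h to convert from UTC-5).
Ulla in UTC: 06:00-12:30, 15:00-18:45 (add 2h to convert from UTC-2).
Zane in UTC: 06:30-10:00, 11:30-17:30 (add 5h to convert from UTC-5).
Oliver ∩ Ulla: 06:00-10:15, 15:00-18:45.
Oliver ∩ Ulla ∩ Zane: 06:30-10:00, 15:00-17:30.

06:30-10:00, 15:00-17:30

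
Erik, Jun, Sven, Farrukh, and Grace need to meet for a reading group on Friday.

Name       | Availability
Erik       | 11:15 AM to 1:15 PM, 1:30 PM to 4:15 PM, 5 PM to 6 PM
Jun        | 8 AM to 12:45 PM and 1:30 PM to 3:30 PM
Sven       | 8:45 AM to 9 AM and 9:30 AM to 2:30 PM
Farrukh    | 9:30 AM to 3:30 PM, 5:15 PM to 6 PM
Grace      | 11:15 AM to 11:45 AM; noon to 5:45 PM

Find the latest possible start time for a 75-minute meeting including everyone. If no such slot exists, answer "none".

Erik ∩ Jun: 11:15-12:45, 13:30-15:30.
Erik ∩ Jun ∩ Sven: 11:15-12:45, 13:30-14:30.
Erik ∩ Jun ∩ Sven ∩ Farrukh: 11:15-12:45, 13:30-14:30.
Erik ∩ Jun ∩ Sven ∩ Farrukh ∩ Grace: 11:15-11:45, 12:00-12:45, 13:30-14:30.
Those are the intersection windows.
No common window is at least 75 minutes long.

none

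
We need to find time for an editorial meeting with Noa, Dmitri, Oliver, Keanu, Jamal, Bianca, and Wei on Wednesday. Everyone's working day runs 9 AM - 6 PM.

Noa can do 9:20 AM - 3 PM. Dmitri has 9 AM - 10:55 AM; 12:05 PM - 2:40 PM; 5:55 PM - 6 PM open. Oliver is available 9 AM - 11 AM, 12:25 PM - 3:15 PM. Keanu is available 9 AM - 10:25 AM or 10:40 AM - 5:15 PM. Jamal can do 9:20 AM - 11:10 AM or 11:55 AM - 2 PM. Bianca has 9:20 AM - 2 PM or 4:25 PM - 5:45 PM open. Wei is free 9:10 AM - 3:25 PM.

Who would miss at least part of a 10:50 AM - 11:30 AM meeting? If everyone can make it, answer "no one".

Dmitri, Jamal, Oliver

Noa: free for 10:50-11:30. Dmitri: not fully free for 10:50-11:30. Oliver: not fully free for 10:50-11:30. Keanu: free for 10:50-11:30. Jamal: not fully free for 10:50-11:30. Bianca: free for 10:50-11:30. Wei: free for 10:50-11:30.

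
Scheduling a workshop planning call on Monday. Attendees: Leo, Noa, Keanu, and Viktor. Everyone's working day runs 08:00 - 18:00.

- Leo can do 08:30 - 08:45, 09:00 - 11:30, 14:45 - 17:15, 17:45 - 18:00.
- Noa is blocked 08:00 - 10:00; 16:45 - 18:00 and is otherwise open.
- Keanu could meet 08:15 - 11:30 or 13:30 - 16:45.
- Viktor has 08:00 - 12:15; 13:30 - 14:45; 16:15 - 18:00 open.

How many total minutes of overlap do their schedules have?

120

Leo free: 08:30-08:45, 09:00-11:30, 14:45-17:15, 17:45-18:00.
Noa free: 10:00-16:45 (invert busy blocks within the working day).
Keanu free: 08:15-11:30, 13:30-16:45.
Viktor free: 08:00-12:15, 13:30-14:45, 16:15-18:00.
Leo ∩ Noa: 10:00-11:30, 14:45-16:45.
Leo ∩ Noa ∩ Keanu: 10:00-11:30, 14:45-16:45.
Leo ∩ Noa ∩ Keanu ∩ Viktor: 10:00-11:30, 16:15-16:45.
Those are the intersection windows.
Summing the common windows: 90 + 30 = 120 minutes.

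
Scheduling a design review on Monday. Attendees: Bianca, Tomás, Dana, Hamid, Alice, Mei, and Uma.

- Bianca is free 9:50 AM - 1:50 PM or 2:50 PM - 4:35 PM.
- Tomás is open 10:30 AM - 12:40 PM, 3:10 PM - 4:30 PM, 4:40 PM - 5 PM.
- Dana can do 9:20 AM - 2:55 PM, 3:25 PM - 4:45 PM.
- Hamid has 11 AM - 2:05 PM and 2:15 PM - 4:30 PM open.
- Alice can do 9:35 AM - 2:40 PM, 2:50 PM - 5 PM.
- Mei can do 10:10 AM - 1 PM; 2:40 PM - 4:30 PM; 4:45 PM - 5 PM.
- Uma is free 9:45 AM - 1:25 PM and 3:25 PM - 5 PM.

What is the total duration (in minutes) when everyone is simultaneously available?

Bianca ∩ Tomás: 10:30-12:40, 15:10-16:30.
Bianca ∩ Tomás ∩ Dana: 10:30-12:40, 15:25-16:30.
Bianca ∩ Tomás ∩ Dana ∩ Hamid: 11:00-12:40, 15:25-16:30.
Bianca ∩ Tomás ∩ Dana ∩ Hamid ∩ Alice: 11:00-12:40, 15:25-16:30.
Bianca ∩ Tomás ∩ Dana ∩ Hamid ∩ Alice ∩ Mei: 11:00-12:40, 15:25-16:30.
Bianca ∩ Tomás ∩ Dana ∩ Hamid ∩ Alice ∩ Mei ∩ Uma: 11:00-12:40, 15:25-16:30.
So the common availability across everyone is 11:00-12:40, 15:25-16:30.
Summing the common windows: 100 + 65 = 165 minutes.

165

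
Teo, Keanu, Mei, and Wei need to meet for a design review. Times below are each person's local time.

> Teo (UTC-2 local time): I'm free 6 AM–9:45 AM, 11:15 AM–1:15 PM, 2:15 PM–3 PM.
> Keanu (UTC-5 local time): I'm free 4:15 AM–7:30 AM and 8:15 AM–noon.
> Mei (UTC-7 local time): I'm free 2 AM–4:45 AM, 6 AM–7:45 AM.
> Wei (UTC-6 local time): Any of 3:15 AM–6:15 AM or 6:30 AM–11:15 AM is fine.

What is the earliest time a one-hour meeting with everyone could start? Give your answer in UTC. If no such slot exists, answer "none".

Teo in UTC: 08:00-11:45, 13:15-15:15, 16:15-17:00 (add 2h to convert from UTC-2).
Keanu in UTC: 09:15-12:30, 13:15-17:00 (add 5h to convert from UTC-5).
Mei in UTC: 09:00-11:45, 13:00-14:45 (add 7h to convert from UTC-7).
Wei in UTC: 09:15-12:15, 12:30-17:15 (add 6h to convert from UTC-6).
Teo ∩ Keanu: 09:15-11:45, 13:15-15:15, 16:15-17:00.
Teo ∩ Keanu ∩ Mei: 09:15-11:45, 13:15-14:45.
Teo ∩ Keanu ∩ Mei ∩ Wei: 09:15-11:45, 13:15-14:45.
The first common window of at least 60 minutes is 09:15-11:45, so the earliest start is 09:15.

09:15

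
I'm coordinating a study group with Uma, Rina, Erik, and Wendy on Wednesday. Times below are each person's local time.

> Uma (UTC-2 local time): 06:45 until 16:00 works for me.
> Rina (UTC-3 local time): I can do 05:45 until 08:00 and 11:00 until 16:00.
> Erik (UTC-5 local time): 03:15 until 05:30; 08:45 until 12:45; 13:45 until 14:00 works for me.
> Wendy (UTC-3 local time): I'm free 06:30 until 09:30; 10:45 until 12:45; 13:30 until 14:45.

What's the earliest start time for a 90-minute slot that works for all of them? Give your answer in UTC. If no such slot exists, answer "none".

Uma in UTC: 08:45-18:00 (add 2h to convert from UTC-2).
Rina in UTC: 08:45-11:00, 14:00-19:00 (add 3h to convert from UTC-3).
Erik in UTC: 08:15-10:30, 13:45-17:45, 18:45-19:00 (add 5h to convert from UTC-5).
Wendy in UTC: 09:30-12:30, 13:45-15:45, 16:30-17:45 (add 3h to convert from UTC-3).
Uma ∩ Rina: 08:45-11:00, 14:00-18:00.
Uma ∩ Rina ∩ Erik: 08:45-10:30, 14:00-17:45.
Uma ∩ Rina ∩ Erik ∩ Wendy: 09:30-10:30, 14:00-15:45, 16:30-17:45.
The first common window of at least 90 minutes is 14:00-15:45, so the earliest start is 14:00.

14:00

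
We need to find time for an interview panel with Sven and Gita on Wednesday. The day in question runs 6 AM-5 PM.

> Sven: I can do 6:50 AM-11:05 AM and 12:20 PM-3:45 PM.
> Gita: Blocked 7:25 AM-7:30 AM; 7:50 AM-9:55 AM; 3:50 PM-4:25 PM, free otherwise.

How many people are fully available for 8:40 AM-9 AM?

1

Sven free: 06:50-11:05, 12:20-15:45.
Gita free: 06:00-07:25, 07:30-07:50, 09:55-15:50, 16:25-17:00 (invert busy blocks within the working day).
Sven can make the full 08:40-09:00 slot — that's 1.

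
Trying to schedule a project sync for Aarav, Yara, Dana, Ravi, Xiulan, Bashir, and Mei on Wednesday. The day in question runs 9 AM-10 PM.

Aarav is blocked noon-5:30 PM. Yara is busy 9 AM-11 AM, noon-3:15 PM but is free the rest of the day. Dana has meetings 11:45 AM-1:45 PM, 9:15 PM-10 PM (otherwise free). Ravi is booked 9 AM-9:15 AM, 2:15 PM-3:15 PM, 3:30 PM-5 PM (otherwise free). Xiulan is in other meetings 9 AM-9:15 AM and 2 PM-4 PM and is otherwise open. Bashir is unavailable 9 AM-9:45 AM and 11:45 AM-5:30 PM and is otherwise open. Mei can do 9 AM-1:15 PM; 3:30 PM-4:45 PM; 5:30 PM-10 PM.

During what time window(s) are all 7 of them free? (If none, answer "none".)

11:00-11:45, 17:30-21:15

Aarav free: 09:00-12:00, 17:30-22:00 (invert busy blocks within the working day).
Yara free: 11:00-12:00, 15:15-22:00 (invert busy blocks within the working day).
Dana free: 09:00-11:45, 13:45-21:15 (invert busy blocks within the working day).
Ravi free: 09:15-14:15, 15:15-15:30, 17:00-22:00 (invert busy blocks within the working day).
Xiulan free: 09:15-14:00, 16:00-22:00 (invert busy blocks within the working day).
Bashir free: 09:45-11:45, 17:30-22:00 (invert busy blocks within the working day).
Mei free: 09:00-13:15, 15:30-16:45, 17:30-22:00.
Aarav ∩ Yara: 11:00-12:00, 17:30-22:00.
Aarav ∩ Yara ∩ Dana: 11:00-11:45, 17:30-21:15.
Aarav ∩ Yara ∩ Dana ∩ Ravi: 11:00-11:45, 17:30-21:15.
Aarav ∩ Yara ∩ Dana ∩ Ravi ∩ Xiulan: 11:00-11:45, 17:30-21:15.
Aarav ∩ Yara ∩ Dana ∩ Ravi ∩ Xiulan ∩ Bashir: 11:00-11:45, 17:30-21:15.
Aarav ∩ Yara ∩ Dana ∩ Ravi ∩ Xiulan ∩ Bashir ∩ Mei: 11:00-11:45, 17:30-21:15.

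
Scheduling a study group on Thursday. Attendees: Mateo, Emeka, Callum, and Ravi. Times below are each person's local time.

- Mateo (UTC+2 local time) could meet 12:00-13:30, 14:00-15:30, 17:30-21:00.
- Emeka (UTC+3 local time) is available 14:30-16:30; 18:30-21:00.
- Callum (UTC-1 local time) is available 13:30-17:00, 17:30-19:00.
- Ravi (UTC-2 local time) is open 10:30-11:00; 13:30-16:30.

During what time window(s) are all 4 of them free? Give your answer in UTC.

Mateo in UTC: 10:00-11:30, 12:00-13:30, 15:30-19:00 (subtract 2h to convert from UTC+2).
Emeka in UTC: 11:30-13:30, 15:30-18:00 (subtract 3h to convert from UTC+3).
Callum in UTC: 14:30-18:00, 18:30-20:00 (add 1h to convert from UTC-1).
Ravi in UTC: 12:30-13:00, 15:30-18:30 (add 2h to convert from UTC-2).
Mateo ∩ Emeka: 12:00-13:30, 15:30-18:00.
Mateo ∩ Emeka ∩ Callum: 15:30-18:00.
Mateo ∩ Emeka ∩ Callum ∩ Ravi: 15:30-18:00.

15:30-18:00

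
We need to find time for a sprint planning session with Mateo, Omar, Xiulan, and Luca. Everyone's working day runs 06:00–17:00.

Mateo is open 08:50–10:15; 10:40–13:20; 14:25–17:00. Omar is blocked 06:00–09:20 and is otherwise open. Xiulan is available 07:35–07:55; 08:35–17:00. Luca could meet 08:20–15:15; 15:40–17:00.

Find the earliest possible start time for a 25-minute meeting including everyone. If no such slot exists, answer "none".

Mateo free: 08:50-10:15, 10:40-13:20, 14:25-17:00.
Omar free: 09:20-17:00 (invert busy blocks within the working day).
Xiulan free: 07:35-07:55, 08:35-17:00.
Luca free: 08:20-15:15, 15:40-17:00.
Mateo ∩ Omar: 09:20-10:15, 10:40-13:20, 14:25-17:00.
Mateo ∩ Omar ∩ Xiulan: 09:20-10:15, 10:40-13:20, 14:25-17:00.
Mateo ∩ Omar ∩ Xiulan ∩ Luca: 09:20-10:15, 10:40-13:20, 14:25-15:15, 15:40-17:00.
Those are the intersection windows.
The first common window of at least 25 minutes is 09:20-10:15, so the earliest start is 09:20.

09:20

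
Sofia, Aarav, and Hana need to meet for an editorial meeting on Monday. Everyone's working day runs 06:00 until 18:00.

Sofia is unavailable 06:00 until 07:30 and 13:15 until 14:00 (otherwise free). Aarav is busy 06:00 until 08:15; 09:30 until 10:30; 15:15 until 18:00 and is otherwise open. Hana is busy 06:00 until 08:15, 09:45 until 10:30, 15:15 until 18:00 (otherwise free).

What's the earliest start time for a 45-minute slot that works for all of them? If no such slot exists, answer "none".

08:15

Sofia free: 07:30-13:15, 14:00-18:00 (invert busy blocks within the working day).
Aarav free: 08:15-09:30, 10:30-15:15 (invert busy blocks within the working day).
Hana free: 08:15-09:45, 10:30-15:15 (invert busy blocks within the working day).
Sofia ∩ Aarav: 08:15-09:30, 10:30-13:15, 14:00-15:15.
Sofia ∩ Aarav ∩ Hana: 08:15-09:30, 10:30-13:15, 14:00-15:15.
The first common window of at least 45 minutes is 08:15-09:30, so the earliest start is 08:15.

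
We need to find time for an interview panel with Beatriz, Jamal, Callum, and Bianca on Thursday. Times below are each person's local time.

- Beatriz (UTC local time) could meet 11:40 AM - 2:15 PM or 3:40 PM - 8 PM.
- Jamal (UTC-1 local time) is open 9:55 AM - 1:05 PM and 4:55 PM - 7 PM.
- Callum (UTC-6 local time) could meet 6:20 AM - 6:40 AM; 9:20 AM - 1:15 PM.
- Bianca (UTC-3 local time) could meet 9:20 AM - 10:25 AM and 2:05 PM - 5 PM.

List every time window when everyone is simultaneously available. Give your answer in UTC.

Beatriz in UTC: 11:40-14:15, 15:40-20:00.
Jamal in UTC: 10:55-14:05, 17:55-20:00 (add 1h to convert from UTC-1).
Callum in UTC: 12:20-12:40, 15:20-19:15 (add 6h to convert from UTC-6).
Bianca in UTC: 12:20-13:25, 17:05-20:00 (add 3h to convert from UTC-3).
Beatriz ∩ Jamal: 11:40-14:05, 17:55-20:00.
Beatriz ∩ Jamal ∩ Callum: 12:20-12:40, 17:55-19:15.
Beatriz ∩ Jamal ∩ Callum ∩ Bianca: 12:20-12:40, 17:55-19:15.

12:20-12:40, 17:55-19:15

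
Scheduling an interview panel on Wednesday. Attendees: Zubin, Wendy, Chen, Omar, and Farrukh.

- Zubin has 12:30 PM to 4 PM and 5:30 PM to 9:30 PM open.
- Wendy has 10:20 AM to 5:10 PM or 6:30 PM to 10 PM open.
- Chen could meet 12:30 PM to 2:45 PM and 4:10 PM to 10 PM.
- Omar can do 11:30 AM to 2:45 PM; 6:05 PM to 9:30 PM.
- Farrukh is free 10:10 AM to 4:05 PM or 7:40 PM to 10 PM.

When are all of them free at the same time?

Zubin ∩ Wendy: 12:30-16:00, 18:30-21:30.
Zubin ∩ Wendy ∩ Chen: 12:30-14:45, 18:30-21:30.
Zubin ∩ Wendy ∩ Chen ∩ Omar: 12:30-14:45, 18:30-21:30.
Zubin ∩ Wendy ∩ Chen ∩ Omar ∩ Farrukh: 12:30-14:45, 19:40-21:30.

12:30-14:45, 19:40-21:30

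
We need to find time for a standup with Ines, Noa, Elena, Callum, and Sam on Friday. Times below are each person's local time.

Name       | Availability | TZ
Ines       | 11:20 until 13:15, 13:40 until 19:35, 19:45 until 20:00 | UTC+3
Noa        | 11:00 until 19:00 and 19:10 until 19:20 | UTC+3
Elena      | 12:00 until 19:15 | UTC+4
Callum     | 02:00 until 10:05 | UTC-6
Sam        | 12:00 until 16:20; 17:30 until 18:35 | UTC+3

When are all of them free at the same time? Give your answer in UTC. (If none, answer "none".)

Ines in UTC: 08:20-10:15, 10:40-16:35, 16:45-17:00 (subtract 3h to convert from UTC+3).
Noa in UTC: 08:00-16:00, 16:10-16:20 (subtract 3h to convert from UTC+3).
Elena in UTC: 08:00-15:15 (subtract 4h to convert from UTC+4).
Callum in UTC: 08:00-16:05 (add 6h to convert from UTC-6).
Sam in UTC: 09:00-13:20, 14:30-15:35 (subtract 3h to convert from UTC+3).
Ines ∩ Noa: 08:20-10:15, 10:40-16:00, 16:10-16:20.
Ines ∩ Noa ∩ Elena: 08:20-10:15, 10:40-15:15.
Ines ∩ Noa ∩ Elena ∩ Callum: 08:20-10:15, 10:40-15:15.
Ines ∩ Noa ∩ Elena ∩ Callum ∩ Sam: 09:00-10:15, 10:40-13:20, 14:30-15:15.

09:00-10:15, 10:40-13:20, 14:30-15:15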